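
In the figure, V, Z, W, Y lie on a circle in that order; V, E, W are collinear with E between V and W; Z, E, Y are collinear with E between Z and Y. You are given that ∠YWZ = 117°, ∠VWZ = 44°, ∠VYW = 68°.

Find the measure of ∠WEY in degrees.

∠WEY = 83°

1. ∠YVZ = 63°  [cyclic VZWY, opposite ∠V+∠W]
2. ∠VYZ = 44°  [same arc VZ]
3. ∠VZW = 112°  [cyclic VZWY, opposite ∠Z+∠Y]
4. ∠VZY = 73°  [△VZY]
5. ∠WVZ = 24°  [△VZW]
6. ∠VWY = 73°  [same arc VY]
7. ∠WYZ = 24°  [same arc ZW]
8. ∠WEY = 83°  [△WEY]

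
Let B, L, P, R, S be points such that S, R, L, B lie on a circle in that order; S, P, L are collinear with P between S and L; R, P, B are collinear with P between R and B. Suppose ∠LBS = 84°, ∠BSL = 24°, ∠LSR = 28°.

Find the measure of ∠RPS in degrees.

1. ∠BLS = 72°  [△SLB]
2. ∠BRS = 72°  [same arc SB]
3. ∠RPS = 80°  [△SPR]

∠RPS = 80°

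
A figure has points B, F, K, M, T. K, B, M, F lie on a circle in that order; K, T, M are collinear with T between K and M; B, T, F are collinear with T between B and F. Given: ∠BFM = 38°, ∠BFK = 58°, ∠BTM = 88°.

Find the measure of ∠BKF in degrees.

∠BKF = 72°

1. ∠BKM = 38°  [same arc BM]
2. ∠BTK = 92°  [linear pair at T on KM]
3. ∠FBK = 50°  [△KTB]
4. ∠BKF = 72°  [△KBF]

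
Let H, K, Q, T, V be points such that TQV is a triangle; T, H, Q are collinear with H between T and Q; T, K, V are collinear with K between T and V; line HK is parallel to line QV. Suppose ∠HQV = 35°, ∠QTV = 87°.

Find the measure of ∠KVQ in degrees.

∠KVQ = 58°

1. ∠TQV = 35°  [H on ray QT]
2. ∠QVT = 58°  [△TQV]
3. ∠KVQ = 58°  [K on ray VT]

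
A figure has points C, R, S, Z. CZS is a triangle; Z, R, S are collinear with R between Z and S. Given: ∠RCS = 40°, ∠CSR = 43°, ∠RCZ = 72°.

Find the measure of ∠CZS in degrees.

1. ∠CRS = 97°  [△CRS]
2. ∠CRZ = 83°  [linear pair at R on ZS]
3. ∠CZR = 25°  [△CZR]
4. ∠CZS = 25°  [R on ray ZS]

∠CZS = 25°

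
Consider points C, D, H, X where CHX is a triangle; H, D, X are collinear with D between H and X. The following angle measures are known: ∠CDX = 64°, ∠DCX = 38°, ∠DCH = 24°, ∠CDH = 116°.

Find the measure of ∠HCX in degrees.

∠HCX = 62°

1. ∠CXD = 78°  [△CDX]
2. ∠CHD = 40°  [△CHD]
3. ∠CXH = 78°  [D on ray XH]
4. ∠CHX = 40°  [D on ray HX]
5. ∠HCX = 62°  [△CHX]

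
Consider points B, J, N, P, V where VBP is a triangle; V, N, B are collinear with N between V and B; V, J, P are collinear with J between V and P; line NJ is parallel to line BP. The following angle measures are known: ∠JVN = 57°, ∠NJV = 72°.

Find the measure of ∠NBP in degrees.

∠NBP = 51°

1. ∠JNV = 51°  [△VNJ]
2. ∠BNJ = 129°  [linear pair at N on VB]
3. ∠NBP = 51°  [NJ∥BP, co-interior at B–N]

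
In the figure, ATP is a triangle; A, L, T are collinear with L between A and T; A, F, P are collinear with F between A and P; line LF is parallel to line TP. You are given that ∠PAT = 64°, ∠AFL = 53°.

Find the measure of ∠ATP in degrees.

∠ATP = 63°

1. ∠FAL = 64°  [L on AT, F on AP]
2. ∠ALF = 63°  [△ALF]
3. ∠ATP = 63°  [LF∥TP, corresponding at L]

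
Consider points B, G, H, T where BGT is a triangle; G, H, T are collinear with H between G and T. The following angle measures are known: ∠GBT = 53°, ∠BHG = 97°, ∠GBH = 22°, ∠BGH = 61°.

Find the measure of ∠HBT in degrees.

∠HBT = 31°

1. ∠BHT = 83°  [linear pair at H on GT]
2. ∠BGT = 61°  [H on ray GT]
3. ∠BTG = 66°  [△BGT]
4. ∠BTH = 66°  [H on ray TG]
5. ∠HBT = 31°  [△BHT]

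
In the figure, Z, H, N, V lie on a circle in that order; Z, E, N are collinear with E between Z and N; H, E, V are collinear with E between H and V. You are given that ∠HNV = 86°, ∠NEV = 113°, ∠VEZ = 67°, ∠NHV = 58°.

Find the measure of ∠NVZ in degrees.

∠NVZ = 91°

1. ∠HVN = 36°  [△HNV]
2. ∠VNZ = 31°  [△NEV]
3. ∠NZV = 58°  [same arc NV]
4. ∠NVZ = 91°  [△ZNV]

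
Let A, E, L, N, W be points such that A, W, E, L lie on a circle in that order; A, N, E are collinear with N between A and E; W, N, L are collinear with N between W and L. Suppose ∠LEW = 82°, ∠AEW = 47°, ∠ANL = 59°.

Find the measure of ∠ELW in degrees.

∠ELW = 24°

1. ∠ENW = 59°  [vertical angles at N]
2. ∠EWL = 74°  [△WNE]
3. ∠ELW = 24°  [△WEL]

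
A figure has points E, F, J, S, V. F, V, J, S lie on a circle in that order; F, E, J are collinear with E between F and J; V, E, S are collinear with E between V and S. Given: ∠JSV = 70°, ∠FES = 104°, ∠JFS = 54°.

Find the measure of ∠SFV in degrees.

∠SFV = 124°

1. ∠JVS = 54°  [same arc JS]
2. ∠SJV = 56°  [△VJS]
3. ∠SFV = 124°  [cyclic FVJS, opposite ∠F+∠J]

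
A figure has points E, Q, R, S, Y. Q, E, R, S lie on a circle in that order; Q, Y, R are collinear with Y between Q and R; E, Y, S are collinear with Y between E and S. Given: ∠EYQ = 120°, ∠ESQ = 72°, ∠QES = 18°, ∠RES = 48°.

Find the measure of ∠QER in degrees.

∠QER = 66°

1. ∠EQR = 42°  [△QYE]
2. ∠ERQ = 72°  [same arc QE]
3. ∠QER = 66°  [△QER]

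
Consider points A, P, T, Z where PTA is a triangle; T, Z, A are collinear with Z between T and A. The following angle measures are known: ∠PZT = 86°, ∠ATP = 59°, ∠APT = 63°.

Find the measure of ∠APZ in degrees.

∠APZ = 28°

1. ∠AZP = 94°  [linear pair at Z on TA]
2. ∠PAT = 58°  [△PTA]
3. ∠PAZ = 58°  [Z on ray AT]
4. ∠APZ = 28°  [△PZA]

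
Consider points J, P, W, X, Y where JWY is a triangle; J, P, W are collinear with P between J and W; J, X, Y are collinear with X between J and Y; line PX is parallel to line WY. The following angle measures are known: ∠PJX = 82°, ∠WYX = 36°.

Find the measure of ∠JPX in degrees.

1. ∠WJY = 82°  [P on JW, X on JY]
2. ∠JYW = 36°  [X on ray YJ]
3. ∠JWY = 62°  [△JWY]
4. ∠JPX = 62°  [PX∥WY, corresponding at P]

∠JPX = 62°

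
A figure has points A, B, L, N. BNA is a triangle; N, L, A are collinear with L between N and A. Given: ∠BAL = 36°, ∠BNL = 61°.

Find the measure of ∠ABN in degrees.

1. ∠BAN = 36°  [L on ray AN]
2. ∠ANB = 61°  [L on ray NA]
3. ∠ABN = 83°  [△BNA]

∠ABN = 83°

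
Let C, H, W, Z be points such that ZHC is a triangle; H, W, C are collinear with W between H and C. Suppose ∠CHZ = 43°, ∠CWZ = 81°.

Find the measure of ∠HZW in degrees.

∠HZW = 38°

1. ∠WHZ = 43°  [W on ray HC]
2. ∠HWZ = 99°  [linear pair at W on HC]
3. ∠HZW = 38°  [△ZHW]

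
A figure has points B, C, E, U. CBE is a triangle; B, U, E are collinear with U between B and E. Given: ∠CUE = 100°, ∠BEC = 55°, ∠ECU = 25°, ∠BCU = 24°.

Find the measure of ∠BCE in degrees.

1. ∠BUC = 80°  [linear pair at U on BE]
2. ∠CBU = 76°  [△CBU]
3. ∠CBE = 76°  [U on ray BE]
4. ∠BCE = 49°  [△CBE]

∠BCE = 49°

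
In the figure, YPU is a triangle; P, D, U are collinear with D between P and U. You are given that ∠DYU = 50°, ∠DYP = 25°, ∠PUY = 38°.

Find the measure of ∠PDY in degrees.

∠PDY = 88°

1. ∠DUY = 38°  [D on ray UP]
2. ∠UDY = 92°  [△YDU]
3. ∠PDY = 88°  [linear pair at D on PU]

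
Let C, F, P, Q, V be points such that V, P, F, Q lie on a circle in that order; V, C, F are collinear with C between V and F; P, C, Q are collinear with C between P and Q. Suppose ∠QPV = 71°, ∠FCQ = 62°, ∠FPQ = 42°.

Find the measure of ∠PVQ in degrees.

∠PVQ = 89°

1. ∠QFV = 71°  [same arc VQ]
2. ∠FQP = 47°  [△FCQ]
3. ∠PFQ = 91°  [△PFQ]
4. ∠PVQ = 89°  [cyclic VPFQ, opposite ∠V+∠F]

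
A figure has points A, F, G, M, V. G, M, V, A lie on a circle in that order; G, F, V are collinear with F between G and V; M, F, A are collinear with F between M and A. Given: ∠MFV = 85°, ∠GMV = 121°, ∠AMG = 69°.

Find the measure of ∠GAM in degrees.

∠GAM = 43°

1. ∠AFG = 85°  [vertical angles at F]
2. ∠GAV = 59°  [cyclic GMVA, opposite ∠M+∠A]
3. ∠AVG = 69°  [same arc GA]
4. ∠AGV = 52°  [△GVA]
5. ∠GAM = 43°  [△GFA]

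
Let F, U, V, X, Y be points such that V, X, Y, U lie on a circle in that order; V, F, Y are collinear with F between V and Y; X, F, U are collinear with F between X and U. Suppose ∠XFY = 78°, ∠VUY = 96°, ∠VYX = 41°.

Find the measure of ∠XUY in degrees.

1. ∠VXY = 84°  [cyclic VXYU, opposite ∠X+∠U]
2. ∠XVY = 55°  [△VXY]
3. ∠XUY = 55°  [same arc XY]

∠XUY = 55°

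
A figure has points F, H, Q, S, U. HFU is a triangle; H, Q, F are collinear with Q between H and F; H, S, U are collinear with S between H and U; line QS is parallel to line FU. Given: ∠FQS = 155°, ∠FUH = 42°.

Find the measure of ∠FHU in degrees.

1. ∠HQS = 25°  [linear pair at Q on HF]
2. ∠HSQ = 42°  [QS∥FU, corresponding at S]
3. ∠QHS = 113°  [△HQS]
4. ∠FHU = 113°  [Q on HF, S on HU]

∠FHU = 113°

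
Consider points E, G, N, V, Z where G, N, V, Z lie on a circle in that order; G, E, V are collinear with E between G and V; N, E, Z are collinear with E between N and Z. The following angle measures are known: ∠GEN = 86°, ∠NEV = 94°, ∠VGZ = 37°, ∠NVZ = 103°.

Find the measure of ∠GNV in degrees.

1. ∠VNZ = 37°  [same arc VZ]
2. ∠NZV = 40°  [△NVZ]
3. ∠GVN = 49°  [△NEV]
4. ∠NGV = 40°  [same arc NV]
5. ∠GNV = 91°  [△GNV]

∠GNV = 91°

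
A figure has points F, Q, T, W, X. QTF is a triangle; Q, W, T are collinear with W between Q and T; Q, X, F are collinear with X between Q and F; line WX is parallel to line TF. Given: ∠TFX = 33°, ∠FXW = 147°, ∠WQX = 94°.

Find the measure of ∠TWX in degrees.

1. ∠QXW = 33°  [linear pair at X on QF]
2. ∠QWX = 53°  [△QWX]
3. ∠TWX = 127°  [linear pair at W on QT]

∠TWX = 127°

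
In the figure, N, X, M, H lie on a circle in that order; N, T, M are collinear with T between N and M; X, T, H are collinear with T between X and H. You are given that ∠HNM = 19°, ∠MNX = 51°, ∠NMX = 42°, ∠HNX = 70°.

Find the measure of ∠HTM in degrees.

∠HTM = 61°

1. ∠NHX = 42°  [same arc NX]
2. ∠HTN = 119°  [△NTH]
3. ∠HTM = 61°  [linear pair at T on NM]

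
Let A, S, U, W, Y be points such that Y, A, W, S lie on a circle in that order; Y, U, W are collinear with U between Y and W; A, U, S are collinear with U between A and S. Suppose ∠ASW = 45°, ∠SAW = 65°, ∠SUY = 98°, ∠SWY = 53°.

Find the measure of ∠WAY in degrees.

∠WAY = 118°

1. ∠SYW = 65°  [same arc WS]
2. ∠WSY = 62°  [△YWS]
3. ∠WAY = 118°  [cyclic YAWS, opposite ∠A+∠S]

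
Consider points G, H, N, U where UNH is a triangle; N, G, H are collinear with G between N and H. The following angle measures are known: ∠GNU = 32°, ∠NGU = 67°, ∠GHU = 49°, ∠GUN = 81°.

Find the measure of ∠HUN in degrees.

∠HUN = 99°

1. ∠HNU = 32°  [G on ray NH]
2. ∠NHU = 49°  [G on ray HN]
3. ∠HUN = 99°  [△UNH]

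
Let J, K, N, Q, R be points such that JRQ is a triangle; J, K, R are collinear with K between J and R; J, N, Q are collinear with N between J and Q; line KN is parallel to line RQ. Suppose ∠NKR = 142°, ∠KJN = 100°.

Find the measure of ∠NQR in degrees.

1. ∠JKN = 38°  [linear pair at K on JR]
2. ∠JNK = 42°  [△JKN]
3. ∠KNQ = 138°  [linear pair at N on JQ]
4. ∠NQR = 42°  [KN∥RQ, co-interior at Q–N]

∠NQR = 42°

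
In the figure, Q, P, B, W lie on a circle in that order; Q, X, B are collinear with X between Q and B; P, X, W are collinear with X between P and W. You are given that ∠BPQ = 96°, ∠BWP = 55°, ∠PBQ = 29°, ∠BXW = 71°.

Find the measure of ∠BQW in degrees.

1. ∠BWQ = 84°  [cyclic QPBW, opposite ∠P+∠W]
2. ∠QBW = 54°  [△BXW]
3. ∠BQW = 42°  [△QBW]

∠BQW = 42°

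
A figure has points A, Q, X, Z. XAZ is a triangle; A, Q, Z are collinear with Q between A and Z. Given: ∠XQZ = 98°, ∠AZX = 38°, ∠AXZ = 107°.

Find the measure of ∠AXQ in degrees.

1. ∠AQX = 82°  [linear pair at Q on AZ]
2. ∠XAZ = 35°  [△XAZ]
3. ∠QAX = 35°  [Q on ray AZ]
4. ∠AXQ = 63°  [△XAQ]

∠AXQ = 63°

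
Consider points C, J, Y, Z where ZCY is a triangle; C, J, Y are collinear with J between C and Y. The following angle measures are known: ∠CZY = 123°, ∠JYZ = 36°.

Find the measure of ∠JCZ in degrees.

∠JCZ = 21°

1. ∠CYZ = 36°  [J on ray YC]
2. ∠YCZ = 21°  [△ZCY]
3. ∠JCZ = 21°  [J on ray CY]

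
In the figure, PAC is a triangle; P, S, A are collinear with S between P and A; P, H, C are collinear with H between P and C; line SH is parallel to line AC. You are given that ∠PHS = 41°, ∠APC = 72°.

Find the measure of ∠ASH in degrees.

∠ASH = 113°

1. ∠ACP = 41°  [SH∥AC, corresponding at H]
2. ∠CAP = 67°  [△PAC]
3. ∠HSP = 67°  [SH∥AC, corresponding at S]
4. ∠ASH = 113°  [linear pair at S on PA]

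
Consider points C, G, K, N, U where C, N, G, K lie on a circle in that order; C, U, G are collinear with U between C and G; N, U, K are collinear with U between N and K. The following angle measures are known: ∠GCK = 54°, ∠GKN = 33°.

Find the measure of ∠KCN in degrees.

∠KCN = 87°

1. ∠GNK = 54°  [same arc GK]
2. ∠KGN = 93°  [△NGK]
3. ∠KCN = 87°  [cyclic CNGK, opposite ∠C+∠G]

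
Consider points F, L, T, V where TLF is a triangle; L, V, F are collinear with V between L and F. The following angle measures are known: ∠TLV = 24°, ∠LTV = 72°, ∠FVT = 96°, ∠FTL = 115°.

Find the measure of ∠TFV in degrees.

1. ∠FLT = 24°  [V on ray LF]
2. ∠LFT = 41°  [△TLF]
3. ∠TFV = 41°  [V on ray FL]

∠TFV = 41°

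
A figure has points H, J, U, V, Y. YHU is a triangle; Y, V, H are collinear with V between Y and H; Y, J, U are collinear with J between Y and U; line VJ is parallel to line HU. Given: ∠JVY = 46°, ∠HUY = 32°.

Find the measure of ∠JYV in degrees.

1. ∠UHY = 46°  [VJ∥HU, corresponding at V]
2. ∠HYU = 102°  [△YHU]
3. ∠JYV = 102°  [V on YH, J on YU]

∠JYV = 102°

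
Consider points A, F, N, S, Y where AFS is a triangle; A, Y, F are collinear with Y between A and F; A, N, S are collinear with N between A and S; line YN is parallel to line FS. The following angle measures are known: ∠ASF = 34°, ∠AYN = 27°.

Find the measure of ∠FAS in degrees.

1. ∠ANY = 34°  [YN∥FS, corresponding at N]
2. ∠NAY = 119°  [△AYN]
3. ∠FAS = 119°  [Y on AF, N on AS]

∠FAS = 119°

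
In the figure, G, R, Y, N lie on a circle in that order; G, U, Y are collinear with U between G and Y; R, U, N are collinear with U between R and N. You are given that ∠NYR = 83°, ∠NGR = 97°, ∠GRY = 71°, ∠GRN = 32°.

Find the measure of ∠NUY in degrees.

∠NUY = 90°

1. ∠GNR = 51°  [△GRN]
2. ∠GNY = 109°  [cyclic GRYN, opposite ∠R+∠N]
3. ∠GYN = 32°  [same arc GN]
4. ∠NGY = 39°  [△GYN]
5. ∠GUN = 90°  [△GUN]
6. ∠NUY = 90°  [linear pair at U on GY]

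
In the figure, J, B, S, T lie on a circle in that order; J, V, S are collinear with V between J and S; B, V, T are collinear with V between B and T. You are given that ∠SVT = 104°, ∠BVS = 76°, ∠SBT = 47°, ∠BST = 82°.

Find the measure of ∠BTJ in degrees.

1. ∠JVT = 76°  [linear pair at V on JS]
2. ∠SJT = 47°  [same arc ST]
3. ∠BTJ = 57°  [△JVT]

∠BTJ = 57°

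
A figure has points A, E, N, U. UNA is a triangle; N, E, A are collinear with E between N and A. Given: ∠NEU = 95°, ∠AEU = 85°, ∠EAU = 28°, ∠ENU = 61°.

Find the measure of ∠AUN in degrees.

∠AUN = 91°

1. ∠NAU = 28°  [E on ray AN]
2. ∠ANU = 61°  [E on ray NA]
3. ∠AUN = 91°  [△UNA]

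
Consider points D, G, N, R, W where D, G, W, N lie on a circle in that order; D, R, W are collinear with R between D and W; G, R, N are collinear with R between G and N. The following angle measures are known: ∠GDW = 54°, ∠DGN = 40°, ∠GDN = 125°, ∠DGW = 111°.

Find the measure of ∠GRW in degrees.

∠GRW = 94°

1. ∠GNW = 54°  [same arc GW]
2. ∠DWG = 15°  [△DGW]
3. ∠GWN = 55°  [cyclic DGWN, opposite ∠D+∠W]
4. ∠NGW = 71°  [△GWN]
5. ∠GRW = 94°  [△GRW]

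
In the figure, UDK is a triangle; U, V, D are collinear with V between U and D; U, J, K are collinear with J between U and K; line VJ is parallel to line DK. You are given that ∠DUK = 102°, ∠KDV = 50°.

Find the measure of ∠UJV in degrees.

1. ∠KDU = 50°  [V on ray DU]
2. ∠DKU = 28°  [△UDK]
3. ∠UJV = 28°  [VJ∥DK, corresponding at J]

∠UJV = 28°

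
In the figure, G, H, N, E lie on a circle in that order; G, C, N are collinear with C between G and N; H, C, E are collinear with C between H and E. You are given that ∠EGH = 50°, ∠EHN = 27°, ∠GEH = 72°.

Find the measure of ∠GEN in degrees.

∠GEN = 95°

1. ∠EHG = 58°  [△GHE]
2. ∠EGN = 27°  [same arc NE]
3. ∠ENG = 58°  [same arc GE]
4. ∠GEN = 95°  [△GNE]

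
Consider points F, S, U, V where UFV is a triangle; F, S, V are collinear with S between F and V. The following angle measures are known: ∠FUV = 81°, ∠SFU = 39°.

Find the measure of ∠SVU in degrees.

1. ∠UFV = 39°  [S on ray FV]
2. ∠FVU = 60°  [△UFV]
3. ∠SVU = 60°  [S on ray VF]

∠SVU = 60°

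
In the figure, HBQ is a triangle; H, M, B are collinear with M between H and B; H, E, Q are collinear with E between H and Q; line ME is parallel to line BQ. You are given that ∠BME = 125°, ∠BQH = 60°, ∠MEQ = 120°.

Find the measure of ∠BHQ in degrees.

∠BHQ = 65°

1. ∠EMH = 55°  [linear pair at M on HB]
2. ∠HEM = 60°  [ME∥BQ, corresponding at E]
3. ∠EHM = 65°  [△HME]
4. ∠BHQ = 65°  [M on HB, E on HQ]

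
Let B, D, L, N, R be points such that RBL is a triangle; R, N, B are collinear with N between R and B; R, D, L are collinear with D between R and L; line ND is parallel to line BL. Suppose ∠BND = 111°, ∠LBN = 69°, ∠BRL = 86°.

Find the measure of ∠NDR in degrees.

∠NDR = 25°

1. ∠DNR = 69°  [linear pair at N on RB]
2. ∠DRN = 86°  [N on RB, D on RL]
3. ∠NDR = 25°  [△RND]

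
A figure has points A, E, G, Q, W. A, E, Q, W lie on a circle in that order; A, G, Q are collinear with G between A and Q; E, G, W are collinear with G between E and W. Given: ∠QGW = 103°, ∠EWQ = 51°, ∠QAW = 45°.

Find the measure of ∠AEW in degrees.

1. ∠AGE = 103°  [vertical angles at G]
2. ∠EAQ = 51°  [same arc EQ]
3. ∠AEW = 26°  [△AGE]

∠AEW = 26°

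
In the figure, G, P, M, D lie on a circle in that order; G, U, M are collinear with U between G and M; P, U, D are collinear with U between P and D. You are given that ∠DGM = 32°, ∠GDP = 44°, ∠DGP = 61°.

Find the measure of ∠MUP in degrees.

∠MUP = 104°

1. ∠DPM = 32°  [same arc MD]
2. ∠GMP = 44°  [same arc GP]
3. ∠MUP = 104°  [△PUM]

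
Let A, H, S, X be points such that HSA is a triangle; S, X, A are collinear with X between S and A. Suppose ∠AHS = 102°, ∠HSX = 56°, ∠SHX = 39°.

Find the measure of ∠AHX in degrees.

1. ∠HXS = 85°  [△HSX]
2. ∠ASH = 56°  [X on ray SA]
3. ∠AXH = 95°  [linear pair at X on SA]
4. ∠HAS = 22°  [△HSA]
5. ∠HAX = 22°  [X on ray AS]
6. ∠AHX = 63°  [△HXA]

∠AHX = 63°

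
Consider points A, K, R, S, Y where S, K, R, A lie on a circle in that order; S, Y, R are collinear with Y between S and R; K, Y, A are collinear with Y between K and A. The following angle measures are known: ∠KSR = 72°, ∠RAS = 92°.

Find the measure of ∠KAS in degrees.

1. ∠RKS = 88°  [cyclic SKRA, opposite ∠K+∠A]
2. ∠KRS = 20°  [△SKR]
3. ∠KAS = 20°  [same arc SK]

∠KAS = 20°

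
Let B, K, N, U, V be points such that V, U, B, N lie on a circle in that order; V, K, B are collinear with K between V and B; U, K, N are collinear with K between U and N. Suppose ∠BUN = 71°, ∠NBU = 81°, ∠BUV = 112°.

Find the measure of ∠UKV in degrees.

1. ∠BVN = 71°  [same arc BN]
2. ∠BNU = 28°  [△UBN]
3. ∠BNV = 68°  [cyclic VUBN, opposite ∠U+∠N]
4. ∠NBV = 41°  [△VBN]
5. ∠BVU = 28°  [same arc UB]
6. ∠NUV = 41°  [same arc VN]
7. ∠UKV = 111°  [△VKU]

∠UKV = 111°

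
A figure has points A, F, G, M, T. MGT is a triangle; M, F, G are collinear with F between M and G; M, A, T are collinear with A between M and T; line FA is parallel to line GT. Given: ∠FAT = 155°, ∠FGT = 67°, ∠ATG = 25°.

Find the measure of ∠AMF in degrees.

∠AMF = 88°

1. ∠MGT = 67°  [F on ray GM]
2. ∠GTM = 25°  [A on ray TM]
3. ∠GMT = 88°  [△MGT]
4. ∠AMF = 88°  [F on MG, A on MT]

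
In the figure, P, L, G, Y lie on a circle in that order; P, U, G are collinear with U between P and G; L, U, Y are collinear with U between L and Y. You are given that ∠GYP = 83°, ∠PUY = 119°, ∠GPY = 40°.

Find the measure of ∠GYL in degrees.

1. ∠PGY = 57°  [△PGY]
2. ∠GUY = 61°  [linear pair at U on PG]
3. ∠GYL = 62°  [△GUY]

∠GYL = 62°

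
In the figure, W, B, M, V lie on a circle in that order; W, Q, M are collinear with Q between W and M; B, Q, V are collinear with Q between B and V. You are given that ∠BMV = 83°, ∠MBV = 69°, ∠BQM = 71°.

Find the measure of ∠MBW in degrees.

1. ∠BVM = 28°  [△BMV]
2. ∠BMW = 40°  [△BQM]
3. ∠BWM = 28°  [same arc BM]
4. ∠MBW = 112°  [△WBM]

∠MBW = 112°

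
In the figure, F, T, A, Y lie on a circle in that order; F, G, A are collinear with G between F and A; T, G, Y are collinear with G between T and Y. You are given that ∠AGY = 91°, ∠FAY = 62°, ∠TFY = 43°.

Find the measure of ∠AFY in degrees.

1. ∠FGY = 89°  [linear pair at G on FA]
2. ∠FTY = 62°  [same arc FY]
3. ∠FYT = 75°  [△FTY]
4. ∠AFY = 16°  [△FGY]

∠AFY = 16°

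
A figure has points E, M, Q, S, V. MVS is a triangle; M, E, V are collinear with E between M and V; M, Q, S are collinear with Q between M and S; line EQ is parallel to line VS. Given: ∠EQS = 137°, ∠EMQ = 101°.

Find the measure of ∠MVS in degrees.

1. ∠EQM = 43°  [linear pair at Q on MS]
2. ∠MEQ = 36°  [△MEQ]
3. ∠MVS = 36°  [EQ∥VS, corresponding at E]

∠MVS = 36°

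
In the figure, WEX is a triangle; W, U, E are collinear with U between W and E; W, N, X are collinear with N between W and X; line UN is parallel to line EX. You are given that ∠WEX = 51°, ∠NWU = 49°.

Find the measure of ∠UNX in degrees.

∠UNX = 100°

1. ∠NUW = 51°  [UN∥EX, corresponding at U]
2. ∠UNW = 80°  [△WUN]
3. ∠UNX = 100°  [linear pair at N on WX]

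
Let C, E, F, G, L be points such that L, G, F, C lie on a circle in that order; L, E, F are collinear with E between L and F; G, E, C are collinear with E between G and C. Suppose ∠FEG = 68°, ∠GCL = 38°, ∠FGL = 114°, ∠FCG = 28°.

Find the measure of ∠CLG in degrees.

∠CLG = 102°

1. ∠GEL = 112°  [linear pair at E on LF]
2. ∠GFL = 38°  [same arc LG]
3. ∠FLG = 28°  [△LGF]
4. ∠CGL = 40°  [△LEG]
5. ∠CLG = 102°  [△LGC]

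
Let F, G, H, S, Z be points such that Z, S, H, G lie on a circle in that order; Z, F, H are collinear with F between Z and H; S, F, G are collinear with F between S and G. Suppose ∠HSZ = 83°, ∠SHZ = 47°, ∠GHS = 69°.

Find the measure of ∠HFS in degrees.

1. ∠HZS = 50°  [△ZSH]
2. ∠HGS = 50°  [same arc SH]
3. ∠GSH = 61°  [△SHG]
4. ∠HFS = 72°  [△SFH]

∠HFS = 72°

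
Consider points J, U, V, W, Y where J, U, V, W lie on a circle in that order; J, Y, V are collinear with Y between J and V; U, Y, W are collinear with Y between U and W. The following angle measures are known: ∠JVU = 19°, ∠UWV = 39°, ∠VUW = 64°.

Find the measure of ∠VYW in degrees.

∠VYW = 83°

1. ∠JWU = 19°  [same arc JU]
2. ∠VJW = 64°  [same arc VW]
3. ∠JYW = 97°  [△JYW]
4. ∠VYW = 83°  [linear pair at Y on JV]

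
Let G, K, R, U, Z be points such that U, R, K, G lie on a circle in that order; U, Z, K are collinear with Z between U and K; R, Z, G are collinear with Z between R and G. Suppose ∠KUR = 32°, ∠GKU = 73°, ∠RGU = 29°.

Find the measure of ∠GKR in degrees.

∠GKR = 102°

1. ∠GRU = 73°  [same arc UG]
2. ∠GUR = 78°  [△URG]
3. ∠GKR = 102°  [cyclic URKG, opposite ∠U+∠K]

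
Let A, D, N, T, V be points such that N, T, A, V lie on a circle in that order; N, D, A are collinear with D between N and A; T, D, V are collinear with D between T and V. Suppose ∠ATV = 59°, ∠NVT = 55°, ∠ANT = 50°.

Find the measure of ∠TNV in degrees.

∠TNV = 109°

1. ∠AVT = 50°  [same arc TA]
2. ∠TAV = 71°  [△TAV]
3. ∠TNV = 109°  [cyclic NTAV, opposite ∠N+∠A]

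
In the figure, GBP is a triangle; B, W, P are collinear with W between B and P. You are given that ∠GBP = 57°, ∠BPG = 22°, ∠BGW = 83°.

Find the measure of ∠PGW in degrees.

∠PGW = 18°

1. ∠GBW = 57°  [W on ray BP]
2. ∠GPW = 22°  [W on ray PB]
3. ∠BWG = 40°  [△GBW]
4. ∠GWP = 140°  [linear pair at W on BP]
5. ∠PGW = 18°  [△GWP]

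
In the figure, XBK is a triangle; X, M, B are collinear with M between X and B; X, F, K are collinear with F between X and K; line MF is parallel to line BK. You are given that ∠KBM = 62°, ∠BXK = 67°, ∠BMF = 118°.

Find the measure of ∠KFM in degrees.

∠KFM = 129°

1. ∠KBX = 62°  [M on ray BX]
2. ∠BKX = 51°  [△XBK]
3. ∠MFX = 51°  [MF∥BK, corresponding at F]
4. ∠KFM = 129°  [linear pair at F on XK]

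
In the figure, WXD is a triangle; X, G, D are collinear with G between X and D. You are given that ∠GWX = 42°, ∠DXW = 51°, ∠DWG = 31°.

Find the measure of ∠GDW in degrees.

1. ∠GXW = 51°  [G on ray XD]
2. ∠WGX = 87°  [△WXG]
3. ∠DGW = 93°  [linear pair at G on XD]
4. ∠GDW = 56°  [△WGD]

∠GDW = 56°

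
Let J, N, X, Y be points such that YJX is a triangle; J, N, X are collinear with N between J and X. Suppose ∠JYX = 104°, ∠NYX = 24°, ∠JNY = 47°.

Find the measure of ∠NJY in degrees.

1. ∠XNY = 133°  [linear pair at N on JX]
2. ∠NXY = 23°  [△YNX]
3. ∠JXY = 23°  [N on ray XJ]
4. ∠XJY = 53°  [△YJX]
5. ∠NJY = 53°  [N on ray JX]

∠NJY = 53°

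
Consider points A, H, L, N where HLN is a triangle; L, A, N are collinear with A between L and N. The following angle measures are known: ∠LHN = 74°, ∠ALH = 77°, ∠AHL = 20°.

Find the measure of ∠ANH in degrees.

1. ∠HLN = 77°  [A on ray LN]
2. ∠HNL = 29°  [△HLN]
3. ∠ANH = 29°  [A on ray NL]

∠ANH = 29°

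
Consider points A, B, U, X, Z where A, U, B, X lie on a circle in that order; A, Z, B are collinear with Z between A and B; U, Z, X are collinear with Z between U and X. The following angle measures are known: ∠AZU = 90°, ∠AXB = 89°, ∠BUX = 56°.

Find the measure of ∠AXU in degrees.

1. ∠BZX = 90°  [vertical angles at Z]
2. ∠BAX = 56°  [same arc BX]
3. ∠AZX = 90°  [linear pair at Z on AB]
4. ∠AXU = 34°  [△AZX]

∠AXU = 34°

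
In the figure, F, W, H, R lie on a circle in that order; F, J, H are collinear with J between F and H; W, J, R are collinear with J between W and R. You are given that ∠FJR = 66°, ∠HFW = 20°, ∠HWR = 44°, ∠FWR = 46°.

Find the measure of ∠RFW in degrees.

1. ∠HRW = 20°  [same arc WH]
2. ∠RHW = 116°  [△WHR]
3. ∠RFW = 64°  [cyclic FWHR, opposite ∠F+∠H]

∠RFW = 64°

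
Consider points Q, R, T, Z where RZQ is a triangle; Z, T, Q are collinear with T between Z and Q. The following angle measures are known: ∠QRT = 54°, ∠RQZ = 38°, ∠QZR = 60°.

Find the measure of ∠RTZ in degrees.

∠RTZ = 92°

1. ∠RQT = 38°  [T on ray QZ]
2. ∠QTR = 88°  [△RTQ]
3. ∠RTZ = 92°  [linear pair at T on ZQ]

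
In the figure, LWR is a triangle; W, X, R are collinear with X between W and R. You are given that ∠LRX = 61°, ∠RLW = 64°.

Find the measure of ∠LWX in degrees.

∠LWX = 55°

1. ∠LRW = 61°  [X on ray RW]
2. ∠LWR = 55°  [△LWR]
3. ∠LWX = 55°  [X on ray WR]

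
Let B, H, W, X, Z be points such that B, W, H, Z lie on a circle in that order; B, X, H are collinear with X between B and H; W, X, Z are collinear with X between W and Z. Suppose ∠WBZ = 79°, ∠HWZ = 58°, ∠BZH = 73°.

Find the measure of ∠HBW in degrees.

∠HBW = 21°

1. ∠WHZ = 101°  [cyclic BWHZ, opposite ∠B+∠H]
2. ∠HZW = 21°  [△WHZ]
3. ∠HBW = 21°  [same arc WH]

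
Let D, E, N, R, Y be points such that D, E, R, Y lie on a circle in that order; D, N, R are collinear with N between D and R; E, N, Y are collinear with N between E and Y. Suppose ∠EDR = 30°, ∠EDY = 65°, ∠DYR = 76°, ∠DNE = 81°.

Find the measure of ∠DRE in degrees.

1. ∠DEY = 69°  [△DNE]
2. ∠DYE = 46°  [△DEY]
3. ∠DRE = 46°  [same arc DE]

∠DRE = 46°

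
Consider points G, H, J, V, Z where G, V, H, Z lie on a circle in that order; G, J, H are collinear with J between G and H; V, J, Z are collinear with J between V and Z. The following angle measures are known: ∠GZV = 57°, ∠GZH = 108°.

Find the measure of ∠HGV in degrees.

1. ∠GHV = 57°  [same arc GV]
2. ∠GVH = 72°  [cyclic GVHZ, opposite ∠V+∠Z]
3. ∠HGV = 51°  [△GVH]

∠HGV = 51°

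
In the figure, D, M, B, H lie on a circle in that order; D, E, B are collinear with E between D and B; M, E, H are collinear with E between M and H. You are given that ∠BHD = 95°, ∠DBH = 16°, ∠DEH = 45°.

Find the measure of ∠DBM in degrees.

1. ∠BDH = 69°  [△DBH]
2. ∠BEM = 45°  [vertical angles at E]
3. ∠BMH = 69°  [same arc BH]
4. ∠DBM = 66°  [△MEB]

∠DBM = 66°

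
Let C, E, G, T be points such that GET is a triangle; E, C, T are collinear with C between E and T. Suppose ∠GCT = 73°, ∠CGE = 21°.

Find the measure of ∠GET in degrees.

∠GET = 52°

1. ∠ECG = 107°  [linear pair at C on ET]
2. ∠CEG = 52°  [△GEC]
3. ∠GET = 52°  [C on ray ET]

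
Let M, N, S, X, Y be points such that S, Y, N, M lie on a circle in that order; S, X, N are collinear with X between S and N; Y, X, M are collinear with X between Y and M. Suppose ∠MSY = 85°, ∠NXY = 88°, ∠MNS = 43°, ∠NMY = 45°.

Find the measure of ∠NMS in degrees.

1. ∠MNY = 95°  [cyclic SYNM, opposite ∠S+∠N]
2. ∠MYN = 40°  [△YNM]
3. ∠MSN = 40°  [same arc NM]
4. ∠NMS = 97°  [△SNM]

∠NMS = 97°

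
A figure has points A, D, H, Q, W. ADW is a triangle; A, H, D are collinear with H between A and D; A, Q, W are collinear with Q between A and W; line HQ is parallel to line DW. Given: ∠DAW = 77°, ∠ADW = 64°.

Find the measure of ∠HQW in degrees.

∠HQW = 141°

1. ∠AWD = 39°  [△ADW]
2. ∠AQH = 39°  [HQ∥DW, corresponding at Q]
3. ∠HQW = 141°  [linear pair at Q on AW]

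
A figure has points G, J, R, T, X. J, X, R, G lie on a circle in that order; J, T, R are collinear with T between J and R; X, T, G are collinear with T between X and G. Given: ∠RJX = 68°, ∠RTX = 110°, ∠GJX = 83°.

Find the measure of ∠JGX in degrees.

∠JGX = 55°

1. ∠JTX = 70°  [linear pair at T on JR]
2. ∠GXJ = 42°  [△JTX]
3. ∠JGX = 55°  [△JXG]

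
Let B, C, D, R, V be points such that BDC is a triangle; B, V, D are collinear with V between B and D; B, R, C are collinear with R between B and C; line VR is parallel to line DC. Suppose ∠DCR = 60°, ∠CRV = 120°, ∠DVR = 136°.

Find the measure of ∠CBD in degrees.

1. ∠BRV = 60°  [linear pair at R on BC]
2. ∠BVR = 44°  [linear pair at V on BD]
3. ∠RBV = 76°  [△BVR]
4. ∠CBD = 76°  [V on BD, R on BC]

∠CBD = 76°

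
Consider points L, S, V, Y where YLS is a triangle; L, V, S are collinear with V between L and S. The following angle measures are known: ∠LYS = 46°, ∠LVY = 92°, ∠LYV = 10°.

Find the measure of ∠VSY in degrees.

∠VSY = 56°

1. ∠VLY = 78°  [△YLV]
2. ∠SLY = 78°  [V on ray LS]
3. ∠LSY = 56°  [△YLS]
4. ∠VSY = 56°  [V on ray SL]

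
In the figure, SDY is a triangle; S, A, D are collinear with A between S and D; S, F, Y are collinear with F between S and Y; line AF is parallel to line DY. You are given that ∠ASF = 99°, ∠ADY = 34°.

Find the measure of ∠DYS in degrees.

∠DYS = 47°

1. ∠DSY = 99°  [A on SD, F on SY]
2. ∠SDY = 34°  [A on ray DS]
3. ∠DYS = 47°  [△SDY]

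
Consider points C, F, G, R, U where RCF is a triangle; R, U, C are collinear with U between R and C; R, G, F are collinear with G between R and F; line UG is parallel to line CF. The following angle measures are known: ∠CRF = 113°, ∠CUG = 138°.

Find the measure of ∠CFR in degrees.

∠CFR = 25°

1. ∠GRU = 113°  [U on RC, G on RF]
2. ∠GUR = 42°  [linear pair at U on RC]
3. ∠RGU = 25°  [△RUG]
4. ∠CFR = 25°  [UG∥CF, corresponding at G]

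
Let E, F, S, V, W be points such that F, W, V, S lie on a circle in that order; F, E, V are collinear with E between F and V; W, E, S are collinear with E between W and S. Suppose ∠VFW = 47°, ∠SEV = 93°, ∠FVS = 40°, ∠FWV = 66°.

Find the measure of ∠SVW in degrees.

1. ∠FVW = 67°  [△FWV]
2. ∠FWS = 40°  [same arc FS]
3. ∠FSW = 67°  [same arc FW]
4. ∠SFW = 73°  [△FWS]
5. ∠SVW = 107°  [cyclic FWVS, opposite ∠F+∠V]

∠SVW = 107°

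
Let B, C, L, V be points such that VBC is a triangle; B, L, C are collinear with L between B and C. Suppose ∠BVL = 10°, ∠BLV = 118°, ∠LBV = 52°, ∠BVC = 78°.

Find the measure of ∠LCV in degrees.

∠LCV = 50°

1. ∠CBV = 52°  [L on ray BC]
2. ∠BCV = 50°  [△VBC]
3. ∠LCV = 50°  [L on ray CB]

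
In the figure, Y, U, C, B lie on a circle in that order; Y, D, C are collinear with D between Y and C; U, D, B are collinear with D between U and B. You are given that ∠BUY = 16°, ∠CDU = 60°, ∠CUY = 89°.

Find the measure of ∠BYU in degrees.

1. ∠BCY = 16°  [same arc YB]
2. ∠BDY = 60°  [vertical angles at D]
3. ∠CBY = 91°  [cyclic YUCB, opposite ∠U+∠B]
4. ∠BYC = 73°  [△YCB]
5. ∠UBY = 47°  [△YDB]
6. ∠BYU = 117°  [△YUB]

∠BYU = 117°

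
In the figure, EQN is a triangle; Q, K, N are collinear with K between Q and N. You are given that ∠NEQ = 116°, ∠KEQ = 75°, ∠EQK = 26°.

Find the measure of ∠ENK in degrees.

1. ∠EQN = 26°  [K on ray QN]
2. ∠ENQ = 38°  [△EQN]
3. ∠ENK = 38°  [K on ray NQ]

∠ENK = 38°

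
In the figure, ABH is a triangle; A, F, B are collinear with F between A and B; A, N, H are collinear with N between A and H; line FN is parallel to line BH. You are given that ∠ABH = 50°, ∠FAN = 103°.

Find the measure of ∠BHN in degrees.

1. ∠AFN = 50°  [FN∥BH, corresponding at F]
2. ∠ANF = 27°  [△AFN]
3. ∠FNH = 153°  [linear pair at N on AH]
4. ∠BHN = 27°  [FN∥BH, co-interior at H–N]

∠BHN = 27°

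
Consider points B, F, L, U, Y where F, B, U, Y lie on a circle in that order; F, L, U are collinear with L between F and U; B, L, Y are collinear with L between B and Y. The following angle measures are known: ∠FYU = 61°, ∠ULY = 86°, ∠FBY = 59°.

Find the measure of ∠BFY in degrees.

1. ∠FBU = 119°  [cyclic FBUY, opposite ∠B+∠Y]
2. ∠BLF = 86°  [vertical angles at L]
3. ∠BFU = 35°  [△FLB]
4. ∠BUF = 26°  [△FBU]
5. ∠BYF = 26°  [same arc FB]
6. ∠BFY = 95°  [△FBY]

∠BFY = 95°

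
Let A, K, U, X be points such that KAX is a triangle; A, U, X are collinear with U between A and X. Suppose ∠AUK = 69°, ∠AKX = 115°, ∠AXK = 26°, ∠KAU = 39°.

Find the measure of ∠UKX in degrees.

∠UKX = 43°

1. ∠KUX = 111°  [linear pair at U on AX]
2. ∠KXU = 26°  [U on ray XA]
3. ∠UKX = 43°  [△KUX]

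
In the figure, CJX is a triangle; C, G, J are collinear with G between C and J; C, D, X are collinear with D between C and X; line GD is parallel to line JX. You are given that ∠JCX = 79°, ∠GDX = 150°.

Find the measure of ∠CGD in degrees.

∠CGD = 71°

1. ∠DCG = 79°  [G on CJ, D on CX]
2. ∠CDG = 30°  [linear pair at D on CX]
3. ∠CGD = 71°  [△CGD]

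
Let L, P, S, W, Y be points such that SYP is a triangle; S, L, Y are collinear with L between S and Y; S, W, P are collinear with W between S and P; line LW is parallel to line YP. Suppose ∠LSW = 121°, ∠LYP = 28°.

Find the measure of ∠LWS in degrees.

∠LWS = 31°

1. ∠PSY = 121°  [L on SY, W on SP]
2. ∠PYS = 28°  [L on ray YS]
3. ∠SPY = 31°  [△SYP]
4. ∠LWS = 31°  [LW∥YP, corresponding at W]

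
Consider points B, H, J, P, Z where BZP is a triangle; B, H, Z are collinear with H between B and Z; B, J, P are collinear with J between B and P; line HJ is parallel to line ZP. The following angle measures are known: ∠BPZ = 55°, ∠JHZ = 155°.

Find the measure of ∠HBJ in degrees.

∠HBJ = 100°

1. ∠BJH = 55°  [HJ∥ZP, corresponding at J]
2. ∠BHJ = 25°  [linear pair at H on BZ]
3. ∠HBJ = 100°  [△BHJ]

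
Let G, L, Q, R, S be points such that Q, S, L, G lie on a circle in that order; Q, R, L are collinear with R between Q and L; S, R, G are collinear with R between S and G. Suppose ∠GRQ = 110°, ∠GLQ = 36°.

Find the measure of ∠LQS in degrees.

∠LQS = 74°

1. ∠LRS = 110°  [vertical angles at R]
2. ∠GSQ = 36°  [same arc QG]
3. ∠QRS = 70°  [linear pair at R on QL]
4. ∠LQS = 74°  [△QRS]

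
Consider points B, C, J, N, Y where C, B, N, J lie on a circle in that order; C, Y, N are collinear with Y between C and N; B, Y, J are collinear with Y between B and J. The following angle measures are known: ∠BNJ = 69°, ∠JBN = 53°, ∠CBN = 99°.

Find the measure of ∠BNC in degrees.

1. ∠BJN = 58°  [△BNJ]
2. ∠BCN = 58°  [same arc BN]
3. ∠BNC = 23°  [△CBN]

∠BNC = 23°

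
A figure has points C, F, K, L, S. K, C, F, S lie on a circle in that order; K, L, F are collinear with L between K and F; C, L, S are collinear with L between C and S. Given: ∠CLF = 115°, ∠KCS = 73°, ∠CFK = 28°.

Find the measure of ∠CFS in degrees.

∠CFS = 101°

1. ∠KLS = 115°  [vertical angles at L]
2. ∠FCS = 37°  [△CLF]
3. ∠KFS = 73°  [same arc KS]
4. ∠FLS = 65°  [linear pair at L on KF]
5. ∠CSF = 42°  [△FLS]
6. ∠CFS = 101°  [△CFS]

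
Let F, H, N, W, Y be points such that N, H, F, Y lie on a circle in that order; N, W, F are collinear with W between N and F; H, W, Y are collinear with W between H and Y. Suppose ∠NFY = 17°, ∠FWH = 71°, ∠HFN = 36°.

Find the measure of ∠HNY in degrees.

1. ∠NHY = 17°  [same arc NY]
2. ∠HYN = 36°  [same arc NH]
3. ∠HNY = 127°  [△NHY]

∠HNY = 127°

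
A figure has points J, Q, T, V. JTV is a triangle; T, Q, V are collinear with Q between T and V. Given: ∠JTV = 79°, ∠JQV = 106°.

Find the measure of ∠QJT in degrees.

∠QJT = 27°

1. ∠JTQ = 79°  [Q on ray TV]
2. ∠JQT = 74°  [linear pair at Q on TV]
3. ∠QJT = 27°  [△JTQ]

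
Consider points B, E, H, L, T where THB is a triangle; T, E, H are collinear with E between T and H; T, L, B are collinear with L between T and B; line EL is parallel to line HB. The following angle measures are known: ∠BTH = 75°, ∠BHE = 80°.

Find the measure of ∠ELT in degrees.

∠ELT = 25°

1. ∠BHT = 80°  [E on ray HT]
2. ∠HBT = 25°  [△THB]
3. ∠ELT = 25°  [EL∥HB, corresponding at L]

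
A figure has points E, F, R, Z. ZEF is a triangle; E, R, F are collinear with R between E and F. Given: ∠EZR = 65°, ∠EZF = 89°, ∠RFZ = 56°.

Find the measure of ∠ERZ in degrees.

1. ∠EFZ = 56°  [R on ray FE]
2. ∠FEZ = 35°  [△ZEF]
3. ∠REZ = 35°  [R on ray EF]
4. ∠ERZ = 80°  [△ZER]

∠ERZ = 80°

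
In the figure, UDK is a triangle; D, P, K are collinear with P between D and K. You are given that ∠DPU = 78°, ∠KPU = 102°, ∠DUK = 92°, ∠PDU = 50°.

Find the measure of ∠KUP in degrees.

1. ∠KDU = 50°  [P on ray DK]
2. ∠DKU = 38°  [△UDK]
3. ∠PKU = 38°  [P on ray KD]
4. ∠KUP = 40°  [△UPK]

∠KUP = 40°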